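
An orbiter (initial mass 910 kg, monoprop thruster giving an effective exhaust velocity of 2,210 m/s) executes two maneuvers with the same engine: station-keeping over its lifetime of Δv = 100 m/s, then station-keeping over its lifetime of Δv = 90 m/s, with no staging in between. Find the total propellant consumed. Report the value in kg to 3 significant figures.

total propellant consumed ≈ 75.0 kg

After the first burn: m = 910 × exp(−100/2210.0) = 910 × 0.95576 = 869.742 kg.
After the second burn: m = 869.742 × exp(−90/2210.0) = 869.742 × 0.96009 = 835.031 kg.
Total propellant = m₀ − m_final = 910 − 835.031 = 74.969 kg.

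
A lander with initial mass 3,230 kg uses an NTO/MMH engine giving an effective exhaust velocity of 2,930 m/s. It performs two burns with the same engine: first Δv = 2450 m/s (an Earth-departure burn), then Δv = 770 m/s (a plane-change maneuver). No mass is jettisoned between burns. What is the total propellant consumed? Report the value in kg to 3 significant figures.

After the first burn: m = 3230 × exp(−2450/2930.0) = 3230 × 0.43336 = 1,399.75 kg.
After the second burn: m = 1,399.75 × exp(−770/2930.0) = 1,399.75 × 0.76890 = 1,076.27 kg.
Total propellant = m₀ − m_final = 3230 − 1,076.27 = 2,153.73 kg.

total propellant consumed ≈ 2150 kg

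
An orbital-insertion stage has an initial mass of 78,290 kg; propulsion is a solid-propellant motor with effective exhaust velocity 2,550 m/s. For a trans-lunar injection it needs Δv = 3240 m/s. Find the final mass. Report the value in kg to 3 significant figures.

From the ideal rocket equation, m₀/m_f = exp(Δv / v_e) = exp(3240 / 2550.0) = exp(1.2706) = 3.5629.
m_f = m₀ / 3.5629 = 78,290 / 3.5629 = 21,973.7 kg.

final mass ≈ 22000 kg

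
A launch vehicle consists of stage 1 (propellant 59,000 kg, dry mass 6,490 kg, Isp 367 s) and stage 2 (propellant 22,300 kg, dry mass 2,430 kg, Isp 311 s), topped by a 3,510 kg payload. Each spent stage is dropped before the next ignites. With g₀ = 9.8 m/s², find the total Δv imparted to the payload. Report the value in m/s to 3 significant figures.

Δv ≈ 8320 m/s

Ignition mass of stage 1 = 59,000+6,490 + 22,300+2,430 + 3,510 = 93,730 kg.
Stage 1: m₀ = 93,730 kg, m_f = 93,730 − 59,000 = 34,730 kg; Δv = 367×9.8×ln(2.699) = 3596.6×0.9928 ≈ 3571 m/s.
Stage 2: m₀ = 28,240 kg, m_f = 28,240 − 22,300 = 5,940 kg; Δv = 311×9.8×ln(4.754) = 3047.8×1.5590 ≈ 4752 m/s.
Total Δv = 3571 + 4752 = 8323 m/s.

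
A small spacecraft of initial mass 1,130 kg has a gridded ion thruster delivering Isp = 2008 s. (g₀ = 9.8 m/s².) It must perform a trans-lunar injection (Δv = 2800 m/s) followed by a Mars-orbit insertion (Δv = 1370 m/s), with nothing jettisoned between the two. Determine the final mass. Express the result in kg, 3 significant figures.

v_e = Isp · g₀ = 2008 × 9.8 = 19678.4 m/s.
After the first burn: m = 1130 × exp(−2800/19678.4) = 1130 × 0.86737 = 980.128 kg.
After the second burn: m = 980.128 × exp(−1370/19678.4) = 980.128 × 0.93275 = 914.214 kg.

final mass ≈ 914 kg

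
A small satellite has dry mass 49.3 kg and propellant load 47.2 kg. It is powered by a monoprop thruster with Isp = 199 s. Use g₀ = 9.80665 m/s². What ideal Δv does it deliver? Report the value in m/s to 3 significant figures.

v_e = Isp · g₀ = 199 × 9.80665 = 1951.5 m/s.
m₀ = m_dry + m_prop = 49.3 + 47.2 = 96.5 kg.
Δv = v_e · ln(m₀/m_f) = 1951.5 × ln(1.957) = 1951.5 × 0.6716 ≈ 1310.7 m/s.

Δv ≈ 1310 m/s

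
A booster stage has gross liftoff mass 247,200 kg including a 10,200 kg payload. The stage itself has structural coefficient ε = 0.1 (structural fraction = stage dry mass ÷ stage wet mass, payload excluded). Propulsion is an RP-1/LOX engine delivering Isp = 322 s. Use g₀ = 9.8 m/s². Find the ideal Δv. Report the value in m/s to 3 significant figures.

Δv ≈ 6270 m/s

Stage wet mass = m₀ − payload = 247,200 − 10,200 = 237,000 kg.
Stage dry mass = ε × stage wet mass = 0.1 × 237,000 = 23,700 kg.
Burnout mass m_f = stage dry + payload = 23,700 + 10,200 = 33,900 kg.
v_e = Isp · g₀ = 322 × 9.8 = 3155.6 m/s.
Using Δv = v_e ln(m₀/m_f): Δv = v_e · ln(247,200/33,900) = 3155.6 × ln(7.292) = 3155.6 × 1.9868 ≈ 6269 m/s.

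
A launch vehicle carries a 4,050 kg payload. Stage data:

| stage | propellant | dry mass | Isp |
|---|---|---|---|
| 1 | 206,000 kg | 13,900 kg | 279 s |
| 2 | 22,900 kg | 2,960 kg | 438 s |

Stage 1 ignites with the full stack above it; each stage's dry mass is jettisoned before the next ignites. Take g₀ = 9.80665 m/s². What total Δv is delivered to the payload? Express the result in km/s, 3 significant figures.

Δv ≈ 11.0 km/s

Ignition mass of stage 1 = 206,000+13,900 + 22,900+2,960 + 4,050 = 249,810 kg.
Stage 1: m₀ = 249,810 kg, m_f = 249,810 − 206,000 = 43,810 kg; Δv = 279×9.80665×ln(5.702) = 2736.1×1.7408 ≈ 4763 m/s.
Stage 2: m₀ = 29,910 kg, m_f = 29,910 − 22,900 = 7,010 kg; Δv = 438×9.80665×ln(4.267) = 4295.3×1.4509 ≈ 6232 m/s.
Total Δv = 4763 + 6232 = 10995 m/s.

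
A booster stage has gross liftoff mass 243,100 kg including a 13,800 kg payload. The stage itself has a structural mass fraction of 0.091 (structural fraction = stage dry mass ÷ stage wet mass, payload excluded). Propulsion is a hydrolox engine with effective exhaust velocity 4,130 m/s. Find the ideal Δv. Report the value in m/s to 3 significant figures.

Δv ≈ 8040 m/s

Stage wet mass = m₀ − payload = 243,100 − 13,800 = 229,300 kg.
Stage dry mass = ε × stage wet mass = 0.091 × 229,300 = 20,866.3 kg.
Burnout mass m_f = stage dry + payload = 20,866.3 + 13,800 = 34,666.3 kg.
From the ideal rocket equation, Δv = v_e · ln(243,100/34,666.3) = 4130.0 × ln(7.013) = 4130.0 × 1.9477 ≈ 8044 m/s.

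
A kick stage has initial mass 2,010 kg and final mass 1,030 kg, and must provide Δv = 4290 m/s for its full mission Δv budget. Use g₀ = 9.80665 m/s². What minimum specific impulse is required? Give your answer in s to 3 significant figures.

Isp ≈ 654 s

ln(m₀/m_f) = ln(2010/1030) = ln(1.951) = 0.6686.
Using Δv = v_e ln(m₀/m_f): v_e = Δv / ln(m₀/m_f) = 4290 / 0.6686 = 6416.6 m/s.
Isp = v_e / g₀ = 6416.6 / 9.80665 = 654.3 s.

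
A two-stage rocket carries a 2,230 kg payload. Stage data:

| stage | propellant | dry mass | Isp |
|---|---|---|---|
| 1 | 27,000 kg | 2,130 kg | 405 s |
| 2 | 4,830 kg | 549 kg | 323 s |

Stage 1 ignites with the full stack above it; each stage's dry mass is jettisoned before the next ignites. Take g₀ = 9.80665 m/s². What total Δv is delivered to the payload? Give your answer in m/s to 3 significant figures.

Δv ≈ 8460 m/s

Ignition mass of stage 1 = 27,000+2,130 + 4,830+549 + 2,230 = 36,739 kg.
Stage 1: m₀ = 36,739 kg, m_f = 36,739 − 27,000 = 9,739 kg; Δv = 405×9.80665×ln(3.772) = 3971.7×1.3277 ≈ 5273 m/s.
Stage 2: m₀ = 7,609 kg, m_f = 7,609 − 4,830 = 2,779 kg; Δv = 323×9.80665×ln(2.738) = 3167.5×1.0072 ≈ 3190 m/s.
Total Δv = 5273 + 3190 = 8463 m/s.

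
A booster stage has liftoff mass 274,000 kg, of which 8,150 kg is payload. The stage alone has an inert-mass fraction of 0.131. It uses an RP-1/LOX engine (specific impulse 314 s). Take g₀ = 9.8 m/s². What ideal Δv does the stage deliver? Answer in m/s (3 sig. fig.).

Δv ≈ 5700 m/s

Stage wet mass = m₀ − payload = 274,000 − 8,150 = 265,850 kg.
Stage dry mass = ε × stage wet mass = 0.131 × 265,850 = 34,826.4 kg.
Burnout mass m_f = stage dry + payload = 34,826.4 + 8,150 = 42,976.4 kg.
v_e = Isp · g₀ = 314 × 9.8 = 3077.2 m/s.
Δv = v_e · ln(274,000/42,976.4) = 3077.2 × ln(6.376) = 3077.2 × 1.8525 ≈ 5700 m/s.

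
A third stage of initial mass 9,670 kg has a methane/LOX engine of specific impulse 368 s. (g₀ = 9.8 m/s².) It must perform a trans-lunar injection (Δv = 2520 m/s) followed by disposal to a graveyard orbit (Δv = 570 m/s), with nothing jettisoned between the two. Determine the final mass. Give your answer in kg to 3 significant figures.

v_e = Isp · g₀ = 368 × 9.8 = 3606.4 m/s.
After the first burn: m = 9670 × exp(−2520/3606.4) = 9670 × 0.49720 = 4,807.92 kg.
After the second burn: m = 4,807.92 × exp(−570/3606.4) = 4,807.92 × 0.85381 = 4,105.05 kg.

final mass ≈ 4110 kg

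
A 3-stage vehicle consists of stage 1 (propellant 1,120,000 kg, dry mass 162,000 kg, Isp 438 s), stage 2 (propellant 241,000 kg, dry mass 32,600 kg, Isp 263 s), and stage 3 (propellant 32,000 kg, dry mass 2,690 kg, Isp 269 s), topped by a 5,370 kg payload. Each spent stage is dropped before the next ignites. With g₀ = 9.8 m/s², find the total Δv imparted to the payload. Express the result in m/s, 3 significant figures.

Ignition mass of stage 1 = 1,120,000+162,000 + 241,000+32,600 + 32,000+2,690 + 5,370 = 1,595,660 kg.
Stage 1: m₀ = 1,595,660 kg, m_f = 1,595,660 − 1,120,000 = 475,660 kg; Δv = 438×9.8×ln(3.355) = 4292.4×1.2103 ≈ 5195 m/s.
Stage 2: m₀ = 313,660 kg, m_f = 313,660 − 241,000 = 72,660 kg; Δv = 263×9.8×ln(4.317) = 2577.4×1.4625 ≈ 3769 m/s.
Stage 3: m₀ = 40,060 kg, m_f = 40,060 − 32,000 = 8,060 kg; Δv = 269×9.8×ln(4.97) = 2636.2×1.6035 ≈ 4227 m/s.
Total Δv = 5195 + 3769 + 4227 = 13191 m/s.

Δv ≈ 13200 m/s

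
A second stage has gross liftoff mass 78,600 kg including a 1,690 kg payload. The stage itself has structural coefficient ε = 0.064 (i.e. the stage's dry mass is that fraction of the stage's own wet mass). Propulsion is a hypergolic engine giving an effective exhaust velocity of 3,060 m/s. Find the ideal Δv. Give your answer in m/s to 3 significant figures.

Stage wet mass = m₀ − payload = 78,600 − 1,690 = 76,910 kg.
Stage dry mass = ε × stage wet mass = 0.064 × 76,910 = 4,922.24 kg.
Burnout mass m_f = stage dry + payload = 4,922.24 + 1,690 = 6,612.24 kg.
Rocket equation: Δv = v_e · ln(78,600/6,612.24) = 3060.0 × ln(11.89) = 3060.0 × 2.4754 ≈ 7575 m/s.

Δv ≈ 7570 m/s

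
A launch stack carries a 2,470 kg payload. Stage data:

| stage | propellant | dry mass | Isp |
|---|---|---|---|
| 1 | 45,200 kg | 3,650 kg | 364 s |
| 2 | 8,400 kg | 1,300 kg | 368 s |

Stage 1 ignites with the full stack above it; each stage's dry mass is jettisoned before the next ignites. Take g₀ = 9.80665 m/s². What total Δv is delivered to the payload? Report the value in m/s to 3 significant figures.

Ignition mass of stage 1 = 45,200+3,650 + 8,400+1,300 + 2,470 = 61,020 kg.
Stage 1: m₀ = 61,020 kg, m_f = 61,020 − 45,200 = 15,820 kg; Δv = 364×9.80665×ln(3.857) = 3569.6×1.3499 ≈ 4819 m/s.
Stage 2: m₀ = 12,170 kg, m_f = 12,170 − 8,400 = 3,770 kg; Δv = 368×9.80665×ln(3.228) = 3608.8×1.1719 ≈ 4229 m/s.
Total Δv = 4819 + 4229 = 9048 m/s.

Δv ≈ 9050 m/s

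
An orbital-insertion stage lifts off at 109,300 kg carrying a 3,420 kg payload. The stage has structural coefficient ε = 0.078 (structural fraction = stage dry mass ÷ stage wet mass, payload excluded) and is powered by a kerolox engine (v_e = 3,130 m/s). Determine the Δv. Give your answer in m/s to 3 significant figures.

Δv ≈ 7000 m/s

Stage wet mass = m₀ − payload = 109,300 − 3,420 = 105,880 kg.
Stage dry mass = ε × stage wet mass = 0.078 × 105,880 = 8,258.64 kg.
Burnout mass m_f = stage dry + payload = 8,258.64 + 3,420 = 11,678.64 kg.
From the ideal rocket equation, Δv = v_e · ln(109,300/11,678.64) = 3130.0 × ln(9.359) = 3130.0 × 2.2363 ≈ 7000 m/s.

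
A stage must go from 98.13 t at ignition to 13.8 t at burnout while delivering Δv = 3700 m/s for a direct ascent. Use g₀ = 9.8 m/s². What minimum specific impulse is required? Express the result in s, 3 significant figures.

ln(m₀/m_f) = ln(98130/13800) = ln(7.111) = 1.9616.
v_e = Δv / ln(m₀/m_f) = 3700 / 1.9616 = 1886.2 m/s.
Isp = v_e / g₀ = 1886.2 / 9.8 = 192.5 s.

Isp ≈ 192 s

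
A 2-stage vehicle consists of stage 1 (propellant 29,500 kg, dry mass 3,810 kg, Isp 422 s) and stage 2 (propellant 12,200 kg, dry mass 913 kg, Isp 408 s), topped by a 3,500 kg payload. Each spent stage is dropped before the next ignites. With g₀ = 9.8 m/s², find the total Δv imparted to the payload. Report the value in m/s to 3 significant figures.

Δv ≈ 9000 m/s

Ignition mass of stage 1 = 29,500+3,810 + 12,200+913 + 3,500 = 49,923 kg.
Stage 1: m₀ = 49,923 kg, m_f = 49,923 − 29,500 = 20,423 kg; Δv = 422×9.8×ln(2.444) = 4135.6×0.8938 ≈ 3696 m/s.
Stage 2: m₀ = 16,613 kg, m_f = 16,613 − 12,200 = 4,413 kg; Δv = 408×9.8×ln(3.765) = 3998.4×1.3256 ≈ 5300 m/s.
Total Δv = 3696 + 5300 = 8996 m/s.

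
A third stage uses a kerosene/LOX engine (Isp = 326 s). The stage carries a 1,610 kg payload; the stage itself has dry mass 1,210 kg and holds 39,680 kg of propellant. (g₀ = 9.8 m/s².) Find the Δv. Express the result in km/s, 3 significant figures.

v_e = Isp · g₀ = 326 × 9.8 = 3194.8 m/s.
m₀ = payload + dry + propellant = 1,610 + 1,210 + 39,680 = 42,500 kg.
m_f = payload + dry = 1,610 + 1,210 = 2,820 kg.
Rocket equation: Δv = v_e · ln(m₀/m_f) = 3194.8 × ln(15.07) = 3194.8 × 2.7128 ≈ 8666.7 m/s.

Δv ≈ 8.67 km/s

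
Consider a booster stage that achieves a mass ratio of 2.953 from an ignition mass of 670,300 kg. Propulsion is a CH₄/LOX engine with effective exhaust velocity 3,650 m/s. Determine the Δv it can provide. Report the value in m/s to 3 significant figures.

From the ideal rocket equation, Δv = v_e · ln(2.953) = 3650.0 × 1.0828 ≈ 3952.3 m/s.

Δv ≈ 3950 m/s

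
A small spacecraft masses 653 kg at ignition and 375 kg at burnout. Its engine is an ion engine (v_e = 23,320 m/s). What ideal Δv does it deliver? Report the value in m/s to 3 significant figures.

Δv ≈ 12900 m/s

Using Δv = v_e ln(m₀/m_f): Δv = v_e · ln(m₀/m_f) = 23320.0 × ln(1.741) = 23320.0 × 0.5547 ≈ 12934.5 m/s.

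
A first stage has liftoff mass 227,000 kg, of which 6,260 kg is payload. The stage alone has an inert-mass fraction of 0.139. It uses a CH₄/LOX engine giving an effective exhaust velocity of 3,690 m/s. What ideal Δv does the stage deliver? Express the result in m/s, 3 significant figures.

Stage wet mass = m₀ − payload = 227,000 − 6,260 = 220,740 kg.
Stage dry mass = ε × stage wet mass = 0.139 × 220,740 = 30,682.9 kg.
Burnout mass m_f = stage dry + payload = 30,682.9 + 6,260 = 36,942.9 kg.
From the ideal rocket equation, Δv = v_e · ln(227,000/36,942.9) = 3690.0 × ln(6.145) = 3690.0 × 1.8156 ≈ 6699 m/s.

Δv ≈ 6700 m/s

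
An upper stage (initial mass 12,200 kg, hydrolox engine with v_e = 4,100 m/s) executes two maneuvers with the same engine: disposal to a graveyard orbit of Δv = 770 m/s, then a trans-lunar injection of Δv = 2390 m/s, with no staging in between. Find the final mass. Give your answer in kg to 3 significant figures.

final mass ≈ 5640 kg

After the first burn: m = 12200 × exp(−770/4100.0) = 12200 × 0.82878 = 10,111.1 kg.
After the second burn: m = 10,111.1 × exp(−2390/4100.0) = 10,111.1 × 0.55826 = 5,644.62 kg.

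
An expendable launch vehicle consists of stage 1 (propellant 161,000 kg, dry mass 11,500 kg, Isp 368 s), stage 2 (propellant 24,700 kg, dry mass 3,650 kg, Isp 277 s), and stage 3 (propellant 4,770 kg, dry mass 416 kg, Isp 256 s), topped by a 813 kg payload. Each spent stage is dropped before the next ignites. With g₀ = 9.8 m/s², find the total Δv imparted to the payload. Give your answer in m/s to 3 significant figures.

Ignition mass of stage 1 = 161,000+11,500 + 24,700+3,650 + 4,770+416 + 813 = 206,849 kg.
Stage 1: m₀ = 206,849 kg, m_f = 206,849 − 161,000 = 45,849 kg; Δv = 368×9.8×ln(4.512) = 3606.4×1.5066 ≈ 5434 m/s.
Stage 2: m₀ = 34,349 kg, m_f = 34,349 − 24,700 = 9,649 kg; Δv = 277×9.8×ln(3.56) = 2714.6×1.2697 ≈ 3447 m/s.
Stage 3: m₀ = 5,999 kg, m_f = 5,999 − 4,770 = 1,229 kg; Δv = 256×9.8×ln(4.881) = 2508.8×1.5854 ≈ 3977 m/s.
Total Δv = 5434 + 3447 + 3977 = 12858 m/s.

Δv ≈ 12900 m/s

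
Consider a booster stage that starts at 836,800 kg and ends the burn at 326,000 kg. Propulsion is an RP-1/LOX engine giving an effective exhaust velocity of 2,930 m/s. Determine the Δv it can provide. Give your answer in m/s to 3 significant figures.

Δv ≈ 2760 m/s

From the ideal rocket equation, Δv = v_e · ln(m₀/m_f) = 2930.0 × ln(2.567) = 2930.0 × 0.9427 ≈ 2762.1 m/s.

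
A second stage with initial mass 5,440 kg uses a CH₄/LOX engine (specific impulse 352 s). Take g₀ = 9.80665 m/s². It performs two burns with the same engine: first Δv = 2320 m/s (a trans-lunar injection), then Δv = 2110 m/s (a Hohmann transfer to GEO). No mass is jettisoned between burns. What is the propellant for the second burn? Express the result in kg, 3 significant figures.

v_e = Isp · g₀ = 352 × 9.80665 = 3451.9 m/s.
After the first burn: m = 5440 × exp(−2320/3451.9) = 5440 × 0.51064 = 2,777.88 kg.
After the second burn: m = 2,777.88 × exp(−2110/3451.9) = 2,777.88 × 0.54267 = 1,507.47 kg.
Second-burn propellant = 2,777.88 − 1,507.47 = 1,270.41 kg.

propellant for the second burn ≈ 1270 kg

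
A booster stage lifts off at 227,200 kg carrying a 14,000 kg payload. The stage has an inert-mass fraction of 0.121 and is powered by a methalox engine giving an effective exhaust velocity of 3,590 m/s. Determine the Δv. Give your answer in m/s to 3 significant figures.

Stage wet mass = m₀ − payload = 227,200 − 14,000 = 213,200 kg.
Stage dry mass = ε × stage wet mass = 0.121 × 213,200 = 25,797.2 kg.
Burnout mass m_f = stage dry + payload = 25,797.2 + 14,000 = 39,797.2 kg.
Δv = v_e · ln(227,200/39,797.2) = 3590.0 × ln(5.709) = 3590.0 × 1.7420 ≈ 6254 m/s.

Δv ≈ 6250 m/s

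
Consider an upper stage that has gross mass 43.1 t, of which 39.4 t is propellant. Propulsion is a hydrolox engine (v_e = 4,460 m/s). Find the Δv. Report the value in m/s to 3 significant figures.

m_f = m₀ − m_prop = 43.1 − 39.4 = 3.7 t.
From the ideal rocket equation, Δv = v_e · ln(m₀/m_f) = 4460.0 × ln(11.65) = 4460.0 × 2.4552 ≈ 10950.1 m/s.

Δv ≈ 11000 m/s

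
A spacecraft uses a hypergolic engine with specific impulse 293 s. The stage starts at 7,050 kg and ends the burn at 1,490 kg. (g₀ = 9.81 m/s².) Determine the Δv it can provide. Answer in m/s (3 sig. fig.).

v_e = Isp · g₀ = 293 × 9.81 = 2874.3 m/s.
From the ideal rocket equation, Δv = v_e · ln(m₀/m_f) = 2874.3 × ln(4.732) = 2874.3 × 1.5543 ≈ 4467.4 m/s.

Δv ≈ 4470 m/s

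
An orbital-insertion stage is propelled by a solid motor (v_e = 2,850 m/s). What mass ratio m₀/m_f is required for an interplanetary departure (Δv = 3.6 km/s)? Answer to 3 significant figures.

Rocket equation: m₀/m_f = exp(Δv / v_e) = exp(3600 / 2850.0) = exp(1.2632) = 3.5366.

mass ratio ≈ 3.54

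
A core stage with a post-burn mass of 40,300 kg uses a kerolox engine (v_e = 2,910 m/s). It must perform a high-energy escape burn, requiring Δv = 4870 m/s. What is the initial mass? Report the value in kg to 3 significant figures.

initial mass ≈ 215000 kg

m₀/m_f = exp(Δv / v_e) = exp(4870 / 2910.0) = exp(1.6735) = 5.3310.
m₀ = m_f × 5.3310 = 40,300 × 5.3310 = 214,839 kg.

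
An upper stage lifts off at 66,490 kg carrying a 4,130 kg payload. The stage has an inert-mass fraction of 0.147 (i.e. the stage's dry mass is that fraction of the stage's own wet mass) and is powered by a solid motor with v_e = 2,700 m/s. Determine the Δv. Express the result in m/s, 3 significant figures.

Stage wet mass = m₀ − payload = 66,490 − 4,130 = 62,360 kg.
Stage dry mass = ε × stage wet mass = 0.147 × 62,360 = 9,166.92 kg.
Burnout mass m_f = stage dry + payload = 9,166.92 + 4,130 = 13,296.92 kg.
Δv = v_e · ln(66,490/13,296.92) = 2700.0 × ln(5) = 2700.0 × 1.6095 ≈ 4346 m/s.

Δv ≈ 4350 m/s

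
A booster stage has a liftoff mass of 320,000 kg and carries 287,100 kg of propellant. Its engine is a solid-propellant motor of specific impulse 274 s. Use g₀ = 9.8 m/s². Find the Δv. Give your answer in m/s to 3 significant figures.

v_e = Isp · g₀ = 274 × 9.8 = 2685.2 m/s.
m_f = m₀ − m_prop = 320,000 − 287,100 = 32,900 kg.
Δv = v_e · ln(m₀/m_f) = 2685.2 × ln(9.726) = 2685.2 × 2.2748 ≈ 6108.4 m/s.

Δv ≈ 6110 m/s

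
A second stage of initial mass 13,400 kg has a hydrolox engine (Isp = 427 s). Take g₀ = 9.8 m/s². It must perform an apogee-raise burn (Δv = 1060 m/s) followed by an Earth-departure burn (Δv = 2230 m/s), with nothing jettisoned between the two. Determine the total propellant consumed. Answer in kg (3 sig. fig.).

v_e = Isp · g₀ = 427 × 9.8 = 4184.6 m/s.
After the first burn: m = 13400 × exp(−1060/4184.6) = 13400 × 0.77623 = 10,401.5 kg.
After the second burn: m = 10,401.5 × exp(−2230/4184.6) = 10,401.5 × 0.58690 = 6,104.64 kg.
Total propellant = m₀ − m_final = 13400 − 6,104.64 = 7,295.36 kg.

total propellant consumed ≈ 7300 kg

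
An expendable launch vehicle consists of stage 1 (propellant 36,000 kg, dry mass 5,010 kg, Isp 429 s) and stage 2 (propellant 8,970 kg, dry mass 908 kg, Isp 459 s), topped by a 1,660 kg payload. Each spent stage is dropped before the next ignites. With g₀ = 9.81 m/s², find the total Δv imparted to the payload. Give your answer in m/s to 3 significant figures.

Δv ≈ 11600 m/s

Ignition mass of stage 1 = 36,000+5,010 + 8,970+908 + 1,660 = 52,548 kg.
Stage 1: m₀ = 52,548 kg, m_f = 52,548 − 36,000 = 16,548 kg; Δv = 429×9.81×ln(3.175) = 4208.5×1.1555 ≈ 4863 m/s.
Stage 2: m₀ = 11,538 kg, m_f = 11,538 − 8,970 = 2,568 kg; Δv = 459×9.81×ln(4.493) = 4502.8×1.5025 ≈ 6766 m/s.
Total Δv = 4863 + 6766 = 11629 m/s.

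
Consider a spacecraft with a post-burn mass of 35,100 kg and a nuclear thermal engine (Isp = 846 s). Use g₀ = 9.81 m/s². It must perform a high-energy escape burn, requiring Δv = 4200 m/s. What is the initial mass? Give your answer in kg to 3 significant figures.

v_e = Isp · g₀ = 846 × 9.81 = 8299.3 m/s.
Using Δv = v_e ln(m₀/m_f): m₀/m_f = exp(Δv / v_e) = exp(4200 / 8299.3) = exp(0.5061) = 1.6588.
m₀ = m_f × 1.6588 = 35,100 × 1.6588 = 58,223.9 kg.

initial mass ≈ 58200 kg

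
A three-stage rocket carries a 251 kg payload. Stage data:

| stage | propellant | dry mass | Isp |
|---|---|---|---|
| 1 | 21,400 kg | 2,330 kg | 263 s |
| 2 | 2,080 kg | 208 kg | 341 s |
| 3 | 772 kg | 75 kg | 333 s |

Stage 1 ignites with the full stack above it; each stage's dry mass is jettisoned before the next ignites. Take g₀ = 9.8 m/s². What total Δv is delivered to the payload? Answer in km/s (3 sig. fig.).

Δv ≈ 11.2 km/s

Ignition mass of stage 1 = 21,400+2,330 + 2,080+208 + 772+75 + 251 = 27,116 kg.
Stage 1: m₀ = 27,116 kg, m_f = 27,116 − 21,400 = 5,716 kg; Δv = 263×9.8×ln(4.744) = 2577.4×1.5569 ≈ 4013 m/s.
Stage 2: m₀ = 3,386 kg, m_f = 3,386 − 2,080 = 1,306 kg; Δv = 341×9.8×ln(2.593) = 3341.8×0.9527 ≈ 3184 m/s.
Stage 3: m₀ = 1,098 kg, m_f = 1,098 − 772 = 326 kg; Δv = 333×9.8×ln(3.368) = 3263.4×1.2143 ≈ 3963 m/s.
Total Δv = 4013 + 3184 + 3963 = 11160 m/s.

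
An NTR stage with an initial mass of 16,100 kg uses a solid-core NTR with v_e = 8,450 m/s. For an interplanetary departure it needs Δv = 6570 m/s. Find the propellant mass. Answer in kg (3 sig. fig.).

propellant mass ≈ 8700 kg

Using Δv = v_e ln(m₀/m_f): m₀/m_f = exp(Δv / v_e) = exp(6570 / 8450.0) = exp(0.7775) = 2.1761.
m_f = 16,100 / 2.1761 = 7,398.56 kg, so propellant = m₀ − m_f = 16,100 − 7,398.56 = 8,701.44 kg.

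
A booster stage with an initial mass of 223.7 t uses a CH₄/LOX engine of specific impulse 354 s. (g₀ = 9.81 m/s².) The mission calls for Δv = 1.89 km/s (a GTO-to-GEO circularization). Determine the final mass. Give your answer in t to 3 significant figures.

final mass ≈ 130 t

v_e = Isp · g₀ = 354 × 9.81 = 3472.7 m/s.
m₀/m_f = exp(Δv / v_e) = exp(1890 / 3472.7) = exp(0.5442) = 1.7233.
m_f = m₀ / 1.7233 = 223.7 / 1.7233 = 129.809 t.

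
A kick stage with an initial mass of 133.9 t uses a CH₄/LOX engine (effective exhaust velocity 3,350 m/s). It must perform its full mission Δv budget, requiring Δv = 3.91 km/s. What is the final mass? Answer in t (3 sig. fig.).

m₀/m_f = exp(Δv / v_e) = exp(3910 / 3350.0) = exp(1.1672) = 3.2129.
m_f = m₀ / 3.2129 = 133.9 / 3.2129 = 41.6757 t.

final mass ≈ 41.7 t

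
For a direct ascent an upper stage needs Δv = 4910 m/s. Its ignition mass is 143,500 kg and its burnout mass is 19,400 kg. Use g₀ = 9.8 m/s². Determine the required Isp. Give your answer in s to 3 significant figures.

Isp ≈ 250 s

ln(m₀/m_f) = ln(143500/19400) = ln(7.397) = 2.0011.
Rocket equation: v_e = Δv / ln(m₀/m_f) = 4910 / 2.0011 = 2453.7 m/s.
Isp = v_e / g₀ = 2453.7 / 9.8 = 250.4 s.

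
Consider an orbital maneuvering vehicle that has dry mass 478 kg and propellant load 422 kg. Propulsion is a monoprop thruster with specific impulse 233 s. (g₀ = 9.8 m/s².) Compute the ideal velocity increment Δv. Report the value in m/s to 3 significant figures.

v_e = Isp · g₀ = 233 × 9.8 = 2283.4 m/s.
m₀ = m_dry + m_prop = 478 + 422 = 900 kg.
Rocket equation: Δv = v_e · ln(m₀/m_f) = 2283.4 × ln(1.883) = 2283.4 × 0.6328 ≈ 1444.9 m/s.

Δv ≈ 1440 m/s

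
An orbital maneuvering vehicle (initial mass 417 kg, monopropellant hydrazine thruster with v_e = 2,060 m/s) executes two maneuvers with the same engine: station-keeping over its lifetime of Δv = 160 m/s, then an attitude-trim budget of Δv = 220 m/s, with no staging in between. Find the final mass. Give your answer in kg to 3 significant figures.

final mass ≈ 347 kg

After the first burn: m = 417 × exp(−160/2060.0) = 417 × 0.92527 = 385.838 kg.
After the second burn: m = 385.838 × exp(−220/2060.0) = 385.838 × 0.89871 = 346.756 kg.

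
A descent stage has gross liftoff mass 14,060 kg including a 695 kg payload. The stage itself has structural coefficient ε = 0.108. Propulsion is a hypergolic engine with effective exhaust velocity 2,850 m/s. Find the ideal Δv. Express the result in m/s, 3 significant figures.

Stage wet mass = m₀ − payload = 14,060 − 695 = 13,365 kg.
Stage dry mass = ε × stage wet mass = 0.108 × 13,365 = 1,443.42 kg.
Burnout mass m_f = stage dry + payload = 1,443.42 + 695 = 2,138.42 kg.
Using Δv = v_e ln(m₀/m_f): Δv = v_e · ln(14,060/2,138.42) = 2850.0 × ln(6.575) = 2850.0 × 1.8833 ≈ 5367 m/s.

Δv ≈ 5370 m/s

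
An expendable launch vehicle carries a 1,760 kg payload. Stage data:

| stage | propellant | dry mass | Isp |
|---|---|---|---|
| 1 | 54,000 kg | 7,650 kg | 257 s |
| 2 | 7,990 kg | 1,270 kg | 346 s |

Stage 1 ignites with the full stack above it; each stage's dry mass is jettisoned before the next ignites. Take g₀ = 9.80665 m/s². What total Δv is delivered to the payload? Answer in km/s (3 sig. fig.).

Ignition mass of stage 1 = 54,000+7,650 + 7,990+1,270 + 1,760 = 72,670 kg.
Stage 1: m₀ = 72,670 kg, m_f = 72,670 − 54,000 = 18,670 kg; Δv = 257×9.80665×ln(3.892) = 2520.3×1.3590 ≈ 3425 m/s.
Stage 2: m₀ = 11,020 kg, m_f = 11,020 − 7,990 = 3,030 kg; Δv = 346×9.80665×ln(3.637) = 3393.1×1.2911 ≈ 4381 m/s.
Total Δv = 3425 + 4381 = 7806 m/s.

Δv ≈ 7.81 km/s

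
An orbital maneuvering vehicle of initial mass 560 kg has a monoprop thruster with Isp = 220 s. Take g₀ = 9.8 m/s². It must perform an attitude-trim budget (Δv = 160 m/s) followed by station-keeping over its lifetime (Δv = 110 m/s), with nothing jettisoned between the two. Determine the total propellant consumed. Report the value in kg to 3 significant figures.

total propellant consumed ≈ 65.9 kg

v_e = Isp · g₀ = 220 × 9.8 = 2156.0 m/s.
After the first burn: m = 560 × exp(−160/2156.0) = 560 × 0.92848 = 519.949 kg.
After the second burn: m = 519.949 × exp(−110/2156.0) = 519.949 × 0.95026 = 494.087 kg.
Total propellant = m₀ − m_final = 560 − 494.087 = 65.913 kg.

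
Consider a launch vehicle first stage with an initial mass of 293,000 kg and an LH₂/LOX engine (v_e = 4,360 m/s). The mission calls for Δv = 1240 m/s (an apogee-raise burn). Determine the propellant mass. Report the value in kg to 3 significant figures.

From the ideal rocket equation, m₀/m_f = exp(Δv / v_e) = exp(1240 / 4360.0) = exp(0.2844) = 1.3290.
m_f = 293,000 / 1.3290 = 220,467 kg, so propellant = m₀ − m_f = 293,000 − 220,467 = 72,533 kg.

propellant mass ≈ 72500 kg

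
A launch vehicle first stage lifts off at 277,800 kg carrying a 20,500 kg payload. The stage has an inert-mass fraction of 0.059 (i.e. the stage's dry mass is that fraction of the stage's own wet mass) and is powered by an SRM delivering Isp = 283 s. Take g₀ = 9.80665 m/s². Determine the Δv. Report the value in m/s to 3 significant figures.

Stage wet mass = m₀ − payload = 277,800 − 20,500 = 257,300 kg.
Stage dry mass = ε × stage wet mass = 0.059 × 257,300 = 15,180.7 kg.
Burnout mass m_f = stage dry + payload = 15,180.7 + 20,500 = 35,680.7 kg.
v_e = Isp · g₀ = 283 × 9.80665 = 2775.3 m/s.
By the Tsiolkovsky rocket equation, Δv = v_e · ln(277,800/35,680.7) = 2775.3 × ln(7.786) = 2775.3 × 2.0523 ≈ 5696 m/s.

Δv ≈ 5700 m/s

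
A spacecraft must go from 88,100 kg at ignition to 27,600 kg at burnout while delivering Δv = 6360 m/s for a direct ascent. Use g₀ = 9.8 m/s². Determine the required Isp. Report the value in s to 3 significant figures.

Isp ≈ 559 s

ln(m₀/m_f) = ln(88100/27600) = ln(3.192) = 1.1607.
By the Tsiolkovsky rocket equation, v_e = Δv / ln(m₀/m_f) = 6360 / 1.1607 = 5479.7 m/s.
Isp = v_e / g₀ = 5479.7 / 9.8 = 559.1 s.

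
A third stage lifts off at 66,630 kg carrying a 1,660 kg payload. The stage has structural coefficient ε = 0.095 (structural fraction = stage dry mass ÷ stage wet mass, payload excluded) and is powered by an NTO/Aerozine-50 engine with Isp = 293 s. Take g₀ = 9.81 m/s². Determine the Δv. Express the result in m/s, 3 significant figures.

Δv ≈ 6150 m/s

Stage wet mass = m₀ − payload = 66,630 − 1,660 = 64,970 kg.
Stage dry mass = ε × stage wet mass = 0.095 × 64,970 = 6,172.15 kg.
Burnout mass m_f = stage dry + payload = 6,172.15 + 1,660 = 7,832.15 kg.
v_e = Isp · g₀ = 293 × 9.81 = 2874.3 m/s.
Δv = v_e · ln(66,630/7,832.15) = 2874.3 × ln(8.507) = 2874.3 × 2.1409 ≈ 6154 m/s.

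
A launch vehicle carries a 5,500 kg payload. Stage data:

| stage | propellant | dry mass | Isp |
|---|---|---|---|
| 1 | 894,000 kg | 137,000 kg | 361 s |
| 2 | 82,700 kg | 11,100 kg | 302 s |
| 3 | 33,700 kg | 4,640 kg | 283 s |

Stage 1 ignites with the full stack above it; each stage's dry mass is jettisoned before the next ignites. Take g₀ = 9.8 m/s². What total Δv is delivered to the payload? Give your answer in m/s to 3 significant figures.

Δv ≈ 11900 m/s

Ignition mass of stage 1 = 894,000+137,000 + 82,700+11,100 + 33,700+4,640 + 5,500 = 1,168,640 kg.
Stage 1: m₀ = 1,168,640 kg, m_f = 1,168,640 − 894,000 = 274,640 kg; Δv = 361×9.8×ln(4.255) = 3537.8×1.4481 ≈ 5123 m/s.
Stage 2: m₀ = 137,640 kg, m_f = 137,640 − 82,700 = 54,940 kg; Δv = 302×9.8×ln(2.505) = 2959.6×0.9184 ≈ 2718 m/s.
Stage 3: m₀ = 43,840 kg, m_f = 43,840 − 33,700 = 10,140 kg; Δv = 283×9.8×ln(4.323) = 2773.4×1.4641 ≈ 4060 m/s.
Total Δv = 5123 + 2718 + 4060 = 11901 m/s.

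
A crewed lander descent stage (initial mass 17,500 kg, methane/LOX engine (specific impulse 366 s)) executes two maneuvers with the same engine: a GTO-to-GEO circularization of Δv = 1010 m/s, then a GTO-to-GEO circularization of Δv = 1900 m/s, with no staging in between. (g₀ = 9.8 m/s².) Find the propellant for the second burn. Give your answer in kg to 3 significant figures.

propellant for the second burn ≈ 5430 kg

v_e = Isp · g₀ = 366 × 9.8 = 3586.8 m/s.
After the first burn: m = 17500 × exp(−1010/3586.8) = 17500 × 0.75458 = 13,205.2 kg.
After the second burn: m = 13,205.2 × exp(−1900/3586.8) = 13,205.2 × 0.58877 = 7,774.83 kg.
Second-burn propellant = 13,205.2 − 7,774.83 = 5,430.37 kg.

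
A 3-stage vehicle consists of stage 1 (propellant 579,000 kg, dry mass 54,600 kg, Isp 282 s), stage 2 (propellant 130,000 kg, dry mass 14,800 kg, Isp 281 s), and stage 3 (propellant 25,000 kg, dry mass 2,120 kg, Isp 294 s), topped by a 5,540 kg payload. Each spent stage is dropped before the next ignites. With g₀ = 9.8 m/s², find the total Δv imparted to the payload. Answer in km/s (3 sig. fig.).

Ignition mass of stage 1 = 579,000+54,600 + 130,000+14,800 + 25,000+2,120 + 5,540 = 811,060 kg.
Stage 1: m₀ = 811,060 kg, m_f = 811,060 − 579,000 = 232,060 kg; Δv = 282×9.8×ln(3.495) = 2763.6×1.2513 ≈ 3458 m/s.
Stage 2: m₀ = 177,460 kg, m_f = 177,460 − 130,000 = 47,460 kg; Δv = 281×9.8×ln(3.739) = 2753.8×1.3189 ≈ 3632 m/s.
Stage 3: m₀ = 32,660 kg, m_f = 32,660 − 25,000 = 7,660 kg; Δv = 294×9.8×ln(4.264) = 2881.2×1.4501 ≈ 4178 m/s.
Total Δv = 3458 + 3632 + 4178 = 11268 m/s.

Δv ≈ 11.3 km/s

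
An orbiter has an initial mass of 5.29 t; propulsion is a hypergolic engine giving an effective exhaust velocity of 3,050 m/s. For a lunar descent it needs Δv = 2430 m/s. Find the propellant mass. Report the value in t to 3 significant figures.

Rocket equation: m₀/m_f = exp(Δv / v_e) = exp(2430 / 3050.0) = exp(0.7967) = 2.2183.
m_f = 5.29 / 2.2183 = 2.38471 t, so propellant = m₀ − m_f = 5.29 − 2.38471 = 2.90529 t.

propellant mass ≈ 2.91 t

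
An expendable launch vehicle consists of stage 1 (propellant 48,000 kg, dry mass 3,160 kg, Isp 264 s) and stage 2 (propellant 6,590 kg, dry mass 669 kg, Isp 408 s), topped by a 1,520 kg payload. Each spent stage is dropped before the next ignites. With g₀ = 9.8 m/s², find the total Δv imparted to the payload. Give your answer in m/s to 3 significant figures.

Ignition mass of stage 1 = 48,000+3,160 + 6,590+669 + 1,520 = 59,939 kg.
Stage 1: m₀ = 59,939 kg, m_f = 59,939 − 48,000 = 11,939 kg; Δv = 264×9.8×ln(5.02) = 2587.2×1.6135 ≈ 4174 m/s.
Stage 2: m₀ = 8,779 kg, m_f = 8,779 − 6,590 = 2,189 kg; Δv = 408×9.8×ln(4.011) = 3998.4×1.3889 ≈ 5553 m/s.
Total Δv = 4174 + 5553 = 9727 m/s.

Δv ≈ 9730 m/s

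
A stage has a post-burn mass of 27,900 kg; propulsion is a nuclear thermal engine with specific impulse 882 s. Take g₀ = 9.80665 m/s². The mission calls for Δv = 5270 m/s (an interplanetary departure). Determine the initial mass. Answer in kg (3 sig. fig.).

v_e = Isp · g₀ = 882 × 9.80665 = 8649.5 m/s.
By the Tsiolkovsky rocket equation, m₀/m_f = exp(Δv / v_e) = exp(5270 / 8649.5) = exp(0.6093) = 1.8391.
m₀ = m_f × 1.8391 = 27,900 × 1.8391 = 51,310.9 kg.

initial mass ≈ 51300 kg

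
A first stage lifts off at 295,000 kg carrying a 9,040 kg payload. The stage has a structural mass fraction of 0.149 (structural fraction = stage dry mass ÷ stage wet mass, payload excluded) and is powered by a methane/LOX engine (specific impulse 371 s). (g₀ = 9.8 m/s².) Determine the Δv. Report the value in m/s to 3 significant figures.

Stage wet mass = m₀ − payload = 295,000 − 9,040 = 285,960 kg.
Stage dry mass = ε × stage wet mass = 0.149 × 285,960 = 42,608 kg.
Burnout mass m_f = stage dry + payload = 42,608 + 9,040 = 51,648 kg.
v_e = Isp · g₀ = 371 × 9.8 = 3635.8 m/s.
Δv = v_e · ln(295,000/51,648) = 3635.8 × ln(5.712) = 3635.8 × 1.7425 ≈ 6335 m/s.

Δv ≈ 6340 m/s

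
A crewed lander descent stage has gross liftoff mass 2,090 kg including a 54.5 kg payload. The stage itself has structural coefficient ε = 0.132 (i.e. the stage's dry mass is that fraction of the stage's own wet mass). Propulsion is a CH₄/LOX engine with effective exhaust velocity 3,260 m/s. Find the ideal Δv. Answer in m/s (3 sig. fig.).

Δv ≈ 6090 m/s

Stage wet mass = m₀ − payload = 2,090 − 54.5 = 2,035.5 kg.
Stage dry mass = ε × stage wet mass = 0.132 × 2,035.5 = 268.686 kg.
Burnout mass m_f = stage dry + payload = 268.686 + 54.5 = 323.186 kg.
Δv = v_e · ln(2,090/323.186) = 3260.0 × ln(6.467) = 3260.0 × 1.8667 ≈ 6085 m/s.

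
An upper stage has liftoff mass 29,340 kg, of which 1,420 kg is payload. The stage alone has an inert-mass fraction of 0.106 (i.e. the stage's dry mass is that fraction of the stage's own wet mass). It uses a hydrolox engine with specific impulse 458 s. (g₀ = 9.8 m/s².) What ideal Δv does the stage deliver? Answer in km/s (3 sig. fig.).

Stage wet mass = m₀ − payload = 29,340 − 1,420 = 27,920 kg.
Stage dry mass = ε × stage wet mass = 0.106 × 27,920 = 2,959.52 kg.
Burnout mass m_f = stage dry + payload = 2,959.52 + 1,420 = 4,379.52 kg.
v_e = Isp · g₀ = 458 × 9.8 = 4488.4 m/s.
Δv = v_e · ln(29,340/4,379.52) = 4488.4 × ln(6.699) = 4488.4 × 1.9020 ≈ 8537 m/s.

Δv ≈ 8.54 km/s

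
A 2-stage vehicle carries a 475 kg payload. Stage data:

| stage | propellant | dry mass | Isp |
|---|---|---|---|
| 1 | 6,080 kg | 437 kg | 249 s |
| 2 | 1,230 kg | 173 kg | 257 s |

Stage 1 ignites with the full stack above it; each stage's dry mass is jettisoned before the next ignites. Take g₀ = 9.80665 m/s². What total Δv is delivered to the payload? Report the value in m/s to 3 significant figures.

Ignition mass of stage 1 = 6,080+437 + 1,230+173 + 475 = 8,395 kg.
Stage 1: m₀ = 8,395 kg, m_f = 8,395 − 6,080 = 2,315 kg; Δv = 249×9.80665×ln(3.626) = 2441.9×1.2882 ≈ 3146 m/s.
Stage 2: m₀ = 1,878 kg, m_f = 1,878 − 1,230 = 648 kg; Δv = 257×9.80665×ln(2.898) = 2520.3×1.0641 ≈ 2682 m/s.
Total Δv = 3146 + 2682 = 5828 m/s.

Δv ≈ 5830 m/s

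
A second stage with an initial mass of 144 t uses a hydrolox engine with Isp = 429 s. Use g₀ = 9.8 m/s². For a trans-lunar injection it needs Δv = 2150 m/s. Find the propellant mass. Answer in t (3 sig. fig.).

v_e = Isp · g₀ = 429 × 9.8 = 4204.2 m/s.
From the ideal rocket equation, m₀/m_f = exp(Δv / v_e) = exp(2150 / 4204.2) = exp(0.5114) = 1.6676.
m_f = 144 / 1.6676 = 86.3516 t, so propellant = m₀ − m_f = 144 − 86.3516 = 57.6484 t.

propellant mass ≈ 57.6 t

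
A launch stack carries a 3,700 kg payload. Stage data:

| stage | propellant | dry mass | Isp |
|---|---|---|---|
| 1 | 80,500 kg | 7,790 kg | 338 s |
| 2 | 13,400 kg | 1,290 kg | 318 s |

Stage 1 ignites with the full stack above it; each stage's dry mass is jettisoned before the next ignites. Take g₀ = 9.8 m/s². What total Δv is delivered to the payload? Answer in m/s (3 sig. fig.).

Δv ≈ 8720 m/s

Ignition mass of stage 1 = 80,500+7,790 + 13,400+1,290 + 3,700 = 106,680 kg.
Stage 1: m₀ = 106,680 kg, m_f = 106,680 − 80,500 = 26,180 kg; Δv = 338×9.8×ln(4.075) = 3312.4×1.4048 ≈ 4653 m/s.
Stage 2: m₀ = 18,390 kg, m_f = 18,390 − 13,400 = 4,990 kg; Δv = 318×9.8×ln(3.685) = 3116.4×1.3044 ≈ 4065 m/s.
Total Δv = 4653 + 4065 = 8718 m/s.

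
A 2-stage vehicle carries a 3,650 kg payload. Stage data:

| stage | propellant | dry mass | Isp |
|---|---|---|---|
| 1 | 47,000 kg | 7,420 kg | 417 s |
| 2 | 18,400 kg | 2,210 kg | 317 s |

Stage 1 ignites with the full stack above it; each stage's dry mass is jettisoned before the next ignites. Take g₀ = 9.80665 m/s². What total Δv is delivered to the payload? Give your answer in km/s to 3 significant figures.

Δv ≈ 8.14 km/s

Ignition mass of stage 1 = 47,000+7,420 + 18,400+2,210 + 3,650 = 78,680 kg.
Stage 1: m₀ = 78,680 kg, m_f = 78,680 − 47,000 = 31,680 kg; Δv = 417×9.80665×ln(2.484) = 4089.4×0.9097 ≈ 3720 m/s.
Stage 2: m₀ = 24,260 kg, m_f = 24,260 − 18,400 = 5,860 kg; Δv = 317×9.80665×ln(4.14) = 3108.7×1.4207 ≈ 4416 m/s.
Total Δv = 3720 + 4416 = 8136 m/s.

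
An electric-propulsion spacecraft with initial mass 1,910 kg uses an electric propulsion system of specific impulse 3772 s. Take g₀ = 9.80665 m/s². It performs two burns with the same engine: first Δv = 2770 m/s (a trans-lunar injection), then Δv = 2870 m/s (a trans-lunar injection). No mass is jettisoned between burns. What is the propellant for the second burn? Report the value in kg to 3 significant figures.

propellant for the second burn ≈ 132 kg

v_e = Isp · g₀ = 3772 × 9.80665 = 36990.7 m/s.
After the first burn: m = 1910 × exp(−2770/36990.7) = 1910 × 0.92785 = 1,772.19 kg.
After the second burn: m = 1,772.19 × exp(−2870/36990.7) = 1,772.19 × 0.92535 = 1,639.9 kg.
Second-burn propellant = 1,772.19 − 1,639.9 = 132.29 kg.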